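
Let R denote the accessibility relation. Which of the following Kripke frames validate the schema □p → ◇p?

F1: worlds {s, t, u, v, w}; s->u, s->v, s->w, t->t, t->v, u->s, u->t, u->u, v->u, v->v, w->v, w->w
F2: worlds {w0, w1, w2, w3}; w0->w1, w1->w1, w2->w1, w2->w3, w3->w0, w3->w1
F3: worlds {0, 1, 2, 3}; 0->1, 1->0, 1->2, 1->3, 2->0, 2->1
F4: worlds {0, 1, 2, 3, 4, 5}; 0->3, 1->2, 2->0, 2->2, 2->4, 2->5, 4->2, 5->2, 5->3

F1, F2

This is the axiom for seriality; its first-order frame correspondent is ∀x ∃y Rxy.
F1: holds.
F2: holds.
F3: fails — world 3 has no successor.
F4: fails — world 3 has no successor.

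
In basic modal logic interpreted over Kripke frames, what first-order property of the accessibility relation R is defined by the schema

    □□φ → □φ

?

Suppose □□φ→□φ is valid. Take Rxy and set V(φ)={w : xR²w}. Then □□φ at x, so □φ at x, so φ at y, i.e. ∃z(Rxz∧Rzy).

Density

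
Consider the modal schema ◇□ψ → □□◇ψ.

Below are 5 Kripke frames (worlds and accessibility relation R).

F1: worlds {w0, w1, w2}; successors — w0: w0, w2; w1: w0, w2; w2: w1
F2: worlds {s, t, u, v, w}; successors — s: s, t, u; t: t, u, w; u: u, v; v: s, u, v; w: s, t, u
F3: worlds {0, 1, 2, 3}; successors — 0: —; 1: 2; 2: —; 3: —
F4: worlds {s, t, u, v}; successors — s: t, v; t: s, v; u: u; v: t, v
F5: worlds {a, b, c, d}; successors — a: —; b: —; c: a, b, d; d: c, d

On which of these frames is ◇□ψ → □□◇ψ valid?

The schema corresponds to a generalized confluence (Geach) condition: ∀x ∀y ∀z ((xRy ∧ xR²z) → ∃w (yRw ∧ zRw)).
F1: fails — w0Rw0, w0R²w2 but no w with w0Rw and w2Rw.
F2: satisfies the condition.
F3: satisfies the condition.
F4: satisfies the condition.
F5: fails — cRa, cR²c but no w with aRw and cRw.

F2, F3, F4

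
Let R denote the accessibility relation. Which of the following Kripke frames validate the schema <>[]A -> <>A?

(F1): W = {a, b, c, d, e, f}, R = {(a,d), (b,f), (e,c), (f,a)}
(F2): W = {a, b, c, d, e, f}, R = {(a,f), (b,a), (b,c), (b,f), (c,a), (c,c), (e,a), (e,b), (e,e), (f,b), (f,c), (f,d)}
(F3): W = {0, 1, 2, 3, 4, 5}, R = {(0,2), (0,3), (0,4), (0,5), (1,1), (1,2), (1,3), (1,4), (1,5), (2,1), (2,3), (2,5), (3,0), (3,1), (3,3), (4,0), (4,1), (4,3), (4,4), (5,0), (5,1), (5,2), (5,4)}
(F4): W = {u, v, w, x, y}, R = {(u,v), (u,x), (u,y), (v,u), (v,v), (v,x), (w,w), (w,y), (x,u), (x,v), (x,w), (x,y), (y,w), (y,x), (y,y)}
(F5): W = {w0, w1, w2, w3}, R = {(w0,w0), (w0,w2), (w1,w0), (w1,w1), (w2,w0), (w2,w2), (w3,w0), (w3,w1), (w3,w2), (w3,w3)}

(F3), (F4), (F5)

The schema corresponds to a generalized confluence (Geach) condition: forall x forall y (xRy -> exists w (yRw & xRw)).
(F1): fails — aRd but no w with dRw and aRw.
(F2): fails — aRf but no w with fRw and aRw.
(F3): condition met.
(F4): condition met.
(F5): condition met.
Valid on: (F3), (F4), (F5).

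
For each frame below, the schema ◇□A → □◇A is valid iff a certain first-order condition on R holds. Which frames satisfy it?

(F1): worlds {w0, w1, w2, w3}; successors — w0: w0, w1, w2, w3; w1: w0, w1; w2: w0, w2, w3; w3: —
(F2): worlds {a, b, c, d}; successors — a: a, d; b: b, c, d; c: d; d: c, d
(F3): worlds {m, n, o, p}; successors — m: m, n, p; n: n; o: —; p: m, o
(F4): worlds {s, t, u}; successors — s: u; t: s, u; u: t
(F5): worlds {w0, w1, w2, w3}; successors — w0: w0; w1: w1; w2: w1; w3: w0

The schema corresponds to convergence: ∀x ∀y ∀z (Rxy ∧ Rxz → ∃w (Ryw ∧ Rzw)).
(F1): fails — Rw0w1 and Rw0w3 but w1 and w3 have no common successor.
(F2): condition met.
(F3): fails — Rmn and Rmp but n and p have no common successor.
(F4): fails — Rtu and Rts but u and s have no common successor.
(F5): condition met.
Valid on: (F2), (F5).

(F2), (F5)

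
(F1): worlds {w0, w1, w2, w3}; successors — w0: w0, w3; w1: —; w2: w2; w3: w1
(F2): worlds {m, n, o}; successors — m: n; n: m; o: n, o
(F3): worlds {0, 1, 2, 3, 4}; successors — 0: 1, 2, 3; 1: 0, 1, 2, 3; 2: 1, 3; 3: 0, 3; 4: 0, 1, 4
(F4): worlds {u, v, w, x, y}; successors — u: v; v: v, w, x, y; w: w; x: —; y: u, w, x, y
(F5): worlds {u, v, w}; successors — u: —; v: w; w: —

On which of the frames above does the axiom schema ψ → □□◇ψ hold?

This is the axiom for a generalized confluence (Geach) condition; its first-order frame correspondent is ∀x ∀z (xR²z → ∃w (x = w ∧ zRw)).
(F1): fails — w0R²w1 but no w with w0=w and w1Rw.
(F2): fails — mR²m but no w with m=w and mRw.
(F3): fails — 0R²0 but no w with 0=w and 0Rw.
(F4): fails — uR²v but no t with u=t and vRt.
(F5): condition met.
Valid on: (F5).

(F5)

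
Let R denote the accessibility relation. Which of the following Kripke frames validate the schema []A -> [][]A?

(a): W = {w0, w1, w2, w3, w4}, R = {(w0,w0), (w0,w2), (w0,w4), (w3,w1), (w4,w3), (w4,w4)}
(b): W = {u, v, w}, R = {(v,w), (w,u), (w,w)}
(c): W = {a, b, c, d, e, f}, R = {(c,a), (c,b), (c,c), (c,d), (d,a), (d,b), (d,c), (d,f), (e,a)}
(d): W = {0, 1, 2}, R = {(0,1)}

This is the axiom for transitivity; its first-order frame correspondent is forall x forall y forall z (Rxy & Ryz -> Rxz).
(a): fails — Rw0w4 and Rw4w3 but not Rw0w3.
(b): fails — Rvw and Rwu but not Rvu.
(c): fails — Rcd and Rdf but not Rcf.
(d): satisfies the condition.
Valid on: (d).

(d)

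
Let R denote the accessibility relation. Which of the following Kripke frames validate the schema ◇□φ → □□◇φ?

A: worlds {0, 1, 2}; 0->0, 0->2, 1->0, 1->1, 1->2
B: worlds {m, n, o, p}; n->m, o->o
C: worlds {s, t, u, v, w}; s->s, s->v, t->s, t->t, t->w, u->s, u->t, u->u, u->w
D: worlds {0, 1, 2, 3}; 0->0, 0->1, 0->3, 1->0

The schema corresponds to a generalized confluence (Geach) condition: ∀x ∀y ∀z ((xRy ∧ xR²z) → ∃w (yRw ∧ zRw)).
A: fails — 0R0, 0R²2 but no w with 0Rw and 2Rw.
B: satisfies the condition.
C: fails — sRs, sR²v but no w* with sRw* and vRw*.
D: fails — 0R0, 0R²3 but no w with 0Rw and 3Rw.
Valid on: B.

B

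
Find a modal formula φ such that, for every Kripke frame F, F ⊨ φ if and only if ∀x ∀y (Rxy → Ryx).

q → □◇q

The condition is symmetry. The B schema q → □◇q defines it.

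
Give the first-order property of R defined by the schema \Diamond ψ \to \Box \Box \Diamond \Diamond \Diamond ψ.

\forall x \forall y \forall z ((xRy \wedge x R^2 z) \to \exists w (y = w \wedge z R^3 w))

This is a Sahlqvist (Geach-type) schema ◇^1□^0ψ → □^2◇^3ψ.
First-order correspondent: \forall x \forall y \forall z ((xRy \wedge x R^2 z) \to \exists w (y = w \wedge z R^3 w)).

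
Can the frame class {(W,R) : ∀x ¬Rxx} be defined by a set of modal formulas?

No — not modally definable

Any modally definable frame class is closed under surjective bounded morphisms.
The 5-cycle (worlds s,t,u,v,w with s→t→u→v→w→s) is irreflexive, and the map sending every world to a single reflexive point • is a surjective bounded morphism (forth: every edge maps to (•,•); back: every world has a successor). So any modal formula valid on the 5-cycle is also valid on the reflexive point, which is not irreflexive.
Hence irreflexivity is not modally definable.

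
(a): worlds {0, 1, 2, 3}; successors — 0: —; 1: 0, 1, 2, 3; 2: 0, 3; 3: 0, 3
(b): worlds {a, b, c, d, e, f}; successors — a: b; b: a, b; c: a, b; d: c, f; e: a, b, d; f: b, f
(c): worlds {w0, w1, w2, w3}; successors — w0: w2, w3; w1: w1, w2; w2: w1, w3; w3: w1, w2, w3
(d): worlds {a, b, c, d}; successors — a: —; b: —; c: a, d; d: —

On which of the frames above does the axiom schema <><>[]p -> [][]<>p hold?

This is the axiom for a generalized confluence (Geach) condition; its first-order frame correspondent is forall x forall y forall z ((x R^2 y & x R^2 z) -> exists w (yRw & zRw)).
(a): fails — 1R²0, 1R²0 but no w with 0Rw and 0Rw.
(b): holds.
(c): holds.
(d): holds.

(b), (c), (d)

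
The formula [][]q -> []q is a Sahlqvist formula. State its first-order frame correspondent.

Density

Suppose □□q→□q is valid. Take Rxy and set V(q)={w : xR²w}. Then □□q at x, so □q at x, so q at y, i.e. ∃z(Rxz∧Rzy).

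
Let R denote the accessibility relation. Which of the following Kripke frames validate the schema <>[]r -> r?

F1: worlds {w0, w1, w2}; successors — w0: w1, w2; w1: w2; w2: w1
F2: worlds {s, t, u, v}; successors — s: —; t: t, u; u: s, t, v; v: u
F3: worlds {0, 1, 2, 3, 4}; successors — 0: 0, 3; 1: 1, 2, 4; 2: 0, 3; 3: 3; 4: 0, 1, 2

none

The schema corresponds to symmetry: forall x forall y (Rxy -> Ryx).
F1: fails — Rw0w1 but not Rw1w0.
F2: fails — Rus but not Rsu.
F3: fails — R12 but not R21.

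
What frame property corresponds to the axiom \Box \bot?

□⊥ is valid iff no world has any successor (otherwise □⊥ fails at any world with one).
Conversely, on a frame with emptiness of R the schema holds at every world under every valuation.
Frame condition: \forall x \forall y \neg Rxy.

Emptiness of R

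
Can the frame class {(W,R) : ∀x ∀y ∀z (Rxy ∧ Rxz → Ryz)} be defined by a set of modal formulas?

Yes: it is the Euclidean property, defined by the 5 schema ◇p → □◇p.

Yes — defined by ◇p → □◇p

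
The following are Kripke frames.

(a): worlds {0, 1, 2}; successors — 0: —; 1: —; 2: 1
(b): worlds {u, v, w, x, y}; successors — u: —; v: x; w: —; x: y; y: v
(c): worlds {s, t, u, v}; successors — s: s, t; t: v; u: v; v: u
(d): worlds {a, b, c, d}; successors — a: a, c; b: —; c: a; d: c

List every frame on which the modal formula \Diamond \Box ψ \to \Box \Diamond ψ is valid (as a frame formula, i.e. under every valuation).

(b), (d)

This is the axiom for convergence; its first-order frame correspondent is \forall x \forall y \forall z (Rxy \wedge Rxz \to \exists w (Ryw \wedge Rzw)).
(a): fails — R21 and R21 but 1 and 1 have no common successor.
(b): ✓.
(c): fails — Rss and Rst but s and t have no common successor.
(d): ✓.
Valid on: (b), (d).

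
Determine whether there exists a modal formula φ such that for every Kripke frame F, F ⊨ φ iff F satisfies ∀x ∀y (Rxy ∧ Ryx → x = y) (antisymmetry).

If a class were modally definable it would be closed under surjective bounded morphisms (Goldblatt–Thomason).
The 4-cycle (worlds s,t,u,v with s→t→u→v→s) is antisymmetric. Sending even-indexed worlds to • and odd-indexed worlds to ∘ is a surjective bounded morphism onto the two-world frame with •↔∘, which is not antisymmetric.
So the class is not modally definable.

No — not modally definable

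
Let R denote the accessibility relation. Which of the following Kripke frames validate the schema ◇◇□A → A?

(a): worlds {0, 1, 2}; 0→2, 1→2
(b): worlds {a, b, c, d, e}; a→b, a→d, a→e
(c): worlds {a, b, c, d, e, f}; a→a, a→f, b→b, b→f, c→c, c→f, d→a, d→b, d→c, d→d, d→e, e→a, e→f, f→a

This is the axiom for a generalized confluence (Geach) condition; its first-order frame correspondent is ∀x ∀y (xR²y → ∃w (yRw ∧ x = w)).
(a): condition met.
(b): condition met.
(c): fails — bR²a but no w with aRw and b=w.
Valid on: (a), (b).

(a), (b)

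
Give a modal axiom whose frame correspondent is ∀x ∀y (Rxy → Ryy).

□(□s → s)

The condition is shift-reflexivity. The T□ schema □(□s → s) defines it.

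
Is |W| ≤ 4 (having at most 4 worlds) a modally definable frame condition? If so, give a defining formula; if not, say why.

Not definable by any modal formula

If a class were modally definable it would be closed under disjoint unions (Goldblatt–Thomason).
Any modal formula valid on each of 5 disjoint one-world frames is valid on their disjoint union (validity is preserved under disjoint unions). Each one-world frame has |W|=1≤4, but the union has |W|=5.
So the class is not modally definable.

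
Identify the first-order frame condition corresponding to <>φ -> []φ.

Partial functionality

Suppose ◇φ→□φ is valid. Take Rxy, Rxz and set V(φ)={y}. Then ◇φ at x, so □φ at x, so φ at z, i.e. z=y.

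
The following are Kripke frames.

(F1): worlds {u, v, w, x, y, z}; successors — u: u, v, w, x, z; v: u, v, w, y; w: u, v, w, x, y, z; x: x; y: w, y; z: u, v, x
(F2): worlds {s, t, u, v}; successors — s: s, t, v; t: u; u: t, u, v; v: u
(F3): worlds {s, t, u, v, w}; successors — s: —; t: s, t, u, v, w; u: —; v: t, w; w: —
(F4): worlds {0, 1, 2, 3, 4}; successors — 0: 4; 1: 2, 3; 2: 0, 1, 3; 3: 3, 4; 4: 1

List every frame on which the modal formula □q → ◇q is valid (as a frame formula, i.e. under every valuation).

Frame correspondent (Sahlqvist): ∀x ∃y Rxy — i.e. seriality.
(F1): satisfies the condition.
(F2): satisfies the condition.
(F3): fails — world s has no successor.
(F4): satisfies the condition.

(F1), (F2), (F4)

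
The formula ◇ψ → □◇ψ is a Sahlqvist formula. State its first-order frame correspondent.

Suppose ◇ψ→□◇ψ is valid. Take Rxy, Rxz and set V(ψ)={y}. Then ◇ψ at x, so □◇ψ at x, so ◇ψ at z, so some w with Rzw has ψ; w=y, i.e. Rzy. By symmetry of the argument, Ryz.
Conversely, on a frame with the Euclidean property the schema holds at every world under every valuation.
Frame condition: ∀x ∀y ∀z (Rxy ∧ Rxz → Ryz).

the Euclidean property: ∀x ∀y ∀z (Rxy ∧ Rxz → Ryz)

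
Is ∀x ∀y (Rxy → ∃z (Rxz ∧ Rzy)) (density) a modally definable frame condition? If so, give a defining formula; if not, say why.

The condition is density. A defining modal formula is □□r → □r.
Suppose □□r→□r is valid. Take Rxy and set V(r)={w : xR²w}. Then □□r at x, so □r at x, so r at y, i.e. ∃z(Rxz∧Rzy).

Definable; □□r → □r defines it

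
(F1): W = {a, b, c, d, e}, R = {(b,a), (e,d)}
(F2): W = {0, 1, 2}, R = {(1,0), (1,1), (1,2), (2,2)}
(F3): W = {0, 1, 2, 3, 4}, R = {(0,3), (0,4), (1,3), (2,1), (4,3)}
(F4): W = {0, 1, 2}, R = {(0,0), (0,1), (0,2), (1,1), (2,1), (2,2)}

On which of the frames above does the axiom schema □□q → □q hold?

This is the axiom for density; its first-order frame correspondent is ∀x ∀y (Rxy → ∃z (Rxz ∧ Rzy)).
(F1): fails — Rba but no z with Rbz and Rza.
(F2): holds.
(F3): fails — R43 but no z with R4z and Rz3.
(F4): holds.
Valid on: (F2), (F4).

(F2), (F4)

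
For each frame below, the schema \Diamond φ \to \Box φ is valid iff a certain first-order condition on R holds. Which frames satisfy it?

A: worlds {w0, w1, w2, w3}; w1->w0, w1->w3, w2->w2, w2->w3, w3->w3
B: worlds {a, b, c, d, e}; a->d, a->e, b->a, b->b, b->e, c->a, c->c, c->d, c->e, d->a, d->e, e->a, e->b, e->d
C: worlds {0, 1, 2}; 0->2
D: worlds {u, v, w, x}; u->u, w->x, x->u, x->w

The schema corresponds to partial functionality: \forall x \forall y \forall z (Rxy \wedge Rxz \to y = z).
A: fails — w1 sees both w0 and w3.
B: fails — a sees both d and e.
C: satisfies the condition.
D: fails — x sees both u and w.

C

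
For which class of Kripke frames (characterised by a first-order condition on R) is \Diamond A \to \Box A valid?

Partial functionality

Suppose ◇A→□A is valid. Take Rxy, Rxz and set V(A)={y}. Then ◇A at x, so □A at x, so A at z, i.e. z=y.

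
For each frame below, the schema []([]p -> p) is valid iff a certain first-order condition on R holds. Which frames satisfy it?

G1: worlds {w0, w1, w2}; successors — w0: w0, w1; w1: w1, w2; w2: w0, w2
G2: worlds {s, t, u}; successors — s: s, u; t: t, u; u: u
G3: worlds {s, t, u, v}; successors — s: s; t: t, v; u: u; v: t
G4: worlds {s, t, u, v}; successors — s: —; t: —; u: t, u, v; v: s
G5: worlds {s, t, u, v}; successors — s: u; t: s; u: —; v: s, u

The schema corresponds to shift-reflexivity: forall x forall y (Rxy -> Ryy).
G1: satisfies the condition.
G2: satisfies the condition.
G3: fails — Rtv but not Rvv.
G4: fails — Ruv but not Rvv.
G5: fails — Rsu but not Ruu.
Valid on: G1, G2.

G1, G2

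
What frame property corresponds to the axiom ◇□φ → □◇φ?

convergence

Suppose ◇□φ→□◇φ is valid. Take Rxy, Rxz and set V(φ)={w : Ryw}. Then □φ at y so ◇□φ at x, so □◇φ at x, so ◇φ at z, giving w with Rzw and Ryw.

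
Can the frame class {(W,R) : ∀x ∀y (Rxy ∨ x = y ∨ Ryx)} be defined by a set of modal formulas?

Not modally definable

If a class were modally definable it would be closed under disjoint unions (Goldblatt–Thomason).
Take 2 disjoint single-world reflexive frames: each is trivially connected, but their disjoint union has 2 worlds with no edge between distinct components, so it is not connected.
Hence connectedness of R is not modally definable.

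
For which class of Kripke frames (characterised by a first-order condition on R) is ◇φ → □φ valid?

Partial functionality

This schema is the CD axiom.
Its frame correspondent is partial functionality — ∀x ∀y ∀z (Rxy ∧ Rxz → y = z).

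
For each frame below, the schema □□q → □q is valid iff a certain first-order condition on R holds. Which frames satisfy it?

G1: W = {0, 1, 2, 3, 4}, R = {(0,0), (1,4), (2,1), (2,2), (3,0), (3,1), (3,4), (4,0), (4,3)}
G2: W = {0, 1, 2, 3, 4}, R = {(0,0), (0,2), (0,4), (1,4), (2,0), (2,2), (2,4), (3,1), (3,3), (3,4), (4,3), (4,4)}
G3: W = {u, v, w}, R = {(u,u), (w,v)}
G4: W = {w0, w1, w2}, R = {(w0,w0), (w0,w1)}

This is the axiom for density; its first-order frame correspondent is ∀x ∀y (Rxy → ∃z (Rxz ∧ Rzy)).
G1: fails — R31 but no z with R3z and Rz1.
G2: holds.
G3: fails — Rwv but no z with Rwz and Rzv.
G4: holds.

G2, G4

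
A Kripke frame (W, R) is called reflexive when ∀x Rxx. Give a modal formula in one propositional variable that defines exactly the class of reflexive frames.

□q → q

This is reflexivity; the standard corresponding axiom is T: □q → q.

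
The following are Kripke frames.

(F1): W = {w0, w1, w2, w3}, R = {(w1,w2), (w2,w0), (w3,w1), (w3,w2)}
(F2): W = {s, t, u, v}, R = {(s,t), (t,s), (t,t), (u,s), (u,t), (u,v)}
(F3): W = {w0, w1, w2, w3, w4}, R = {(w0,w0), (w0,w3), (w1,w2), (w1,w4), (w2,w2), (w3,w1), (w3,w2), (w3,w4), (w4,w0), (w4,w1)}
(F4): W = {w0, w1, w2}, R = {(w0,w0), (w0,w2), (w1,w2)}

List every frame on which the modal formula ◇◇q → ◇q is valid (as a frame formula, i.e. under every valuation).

The schema corresponds to a generalized confluence (Geach) condition: ∀x ∀y (xR²y → ∃w (y = w ∧ xRw)).
(F1): fails — w1R²w0 but no w with w0=w and w1Rw.
(F2): fails — sR²s but no w with s=w and sRw.
(F3): fails — w0R²w1 but no w with w1=w and w0Rw.
(F4): satisfies the condition.
Valid on: (F4).

(F4)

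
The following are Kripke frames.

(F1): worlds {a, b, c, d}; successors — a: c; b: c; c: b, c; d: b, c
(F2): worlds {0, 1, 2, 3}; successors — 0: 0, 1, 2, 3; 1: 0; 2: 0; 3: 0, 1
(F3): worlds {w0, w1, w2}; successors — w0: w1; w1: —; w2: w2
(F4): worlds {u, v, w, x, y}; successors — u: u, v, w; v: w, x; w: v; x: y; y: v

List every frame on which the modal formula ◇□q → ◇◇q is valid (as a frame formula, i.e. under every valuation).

(F1), (F2), (F4)

The schema corresponds to a generalized confluence (Geach) condition: ∀x ∀y (xRy → ∃w (yRw ∧ xR²w)).
(F1): condition met.
(F2): condition met.
(F3): fails — w0Rw1 but no w with w1Rw and w0R²w.
(F4): condition met.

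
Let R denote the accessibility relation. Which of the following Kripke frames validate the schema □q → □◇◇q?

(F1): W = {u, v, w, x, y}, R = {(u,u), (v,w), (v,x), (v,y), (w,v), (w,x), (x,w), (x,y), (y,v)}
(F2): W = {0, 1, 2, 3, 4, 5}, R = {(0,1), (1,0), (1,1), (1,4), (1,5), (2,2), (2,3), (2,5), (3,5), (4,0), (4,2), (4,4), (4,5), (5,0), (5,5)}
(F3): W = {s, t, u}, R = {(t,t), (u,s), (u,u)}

(F1), (F2)

The schema corresponds to a generalized confluence (Geach) condition: ∀x ∀z (xRz → ∃w (xRw ∧ zR²w)).
(F1): condition met.
(F2): condition met.
(F3): fails — uRs but no w with uRw and sR²w.
Valid on: (F1), (F2).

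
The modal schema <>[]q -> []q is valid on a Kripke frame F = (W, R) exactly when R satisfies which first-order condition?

This schema is equivalent to the 5 axiom ◇q → □◇q.
Its frame correspondent is the Euclidean property — forall x forall y forall z (Rxy & Rxz -> Ryz).

the Euclidean property: forall x forall y forall z (Rxy & Rxz -> Ryz)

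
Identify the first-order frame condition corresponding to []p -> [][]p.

Transitivity

Suppose □p→□□p is valid. Take Rxy, Ryz and set V(p)={w : Rxw}. Then □p at x, so □□p at x, so □p at y, so p at z, i.e. Rxz.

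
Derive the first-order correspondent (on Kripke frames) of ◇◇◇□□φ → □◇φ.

∀x ∀y ∀z ((xR³y ∧ xRz) → ∃w (yR²w ∧ zRw))

This is a Sahlqvist (Geach-type) schema ◇^3□^2φ → □^1◇^1φ.
Minimal-valuation argument: fix x; take any y with xR^3y and any z with xR^1z. Set V(φ) to the set of worlds R-reachable from y in exactly 2 steps. Then □^2φ holds at y, so the antecedent holds at x; validity forces ◇^1φ at z, giving a w with zR^1w and yR^2w.
First-order correspondent: ∀x ∀y ∀z ((xR³y ∧ xRz) → ∃w (yR²w ∧ zRw)).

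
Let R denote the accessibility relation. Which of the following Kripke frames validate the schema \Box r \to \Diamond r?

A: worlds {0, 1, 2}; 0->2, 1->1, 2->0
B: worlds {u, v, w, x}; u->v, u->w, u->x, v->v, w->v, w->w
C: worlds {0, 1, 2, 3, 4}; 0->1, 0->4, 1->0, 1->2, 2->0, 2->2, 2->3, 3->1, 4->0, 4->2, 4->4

The schema corresponds to seriality: \forall x \exists y Rxy.
A: satisfies the condition.
B: fails — world x has no successor.
C: satisfies the condition.

A, C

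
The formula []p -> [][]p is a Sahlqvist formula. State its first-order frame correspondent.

This schema is the 4 axiom.
Its frame correspondent is transitivity — forall x forall y forall z (Rxy & Ryz -> Rxz).

transitivity: forall x forall y forall z (Rxy & Ryz -> Rxz)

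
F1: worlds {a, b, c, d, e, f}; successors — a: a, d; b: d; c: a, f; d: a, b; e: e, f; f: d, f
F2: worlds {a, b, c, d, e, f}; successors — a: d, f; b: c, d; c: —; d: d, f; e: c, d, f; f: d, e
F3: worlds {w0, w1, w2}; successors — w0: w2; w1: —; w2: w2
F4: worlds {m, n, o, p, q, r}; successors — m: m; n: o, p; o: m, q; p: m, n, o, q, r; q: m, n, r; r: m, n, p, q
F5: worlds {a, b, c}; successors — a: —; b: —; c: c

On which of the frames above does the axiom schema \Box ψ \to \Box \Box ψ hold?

This is the axiom for transitivity; its first-order frame correspondent is \forall x \forall y \forall z (Rxy \wedge Ryz \to Rxz).
F1: fails — Rcf and Rfd but not Rcd.
F2: fails — Rfe and Rec but not Rfc.
F3: condition met.
F4: fails — Rpn and Rnp but not Rpp.
F5: condition met.

F3, F5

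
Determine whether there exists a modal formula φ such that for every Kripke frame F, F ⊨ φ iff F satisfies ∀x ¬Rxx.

If a class were modally definable it would be closed under surjective bounded morphisms (Goldblatt–Thomason).
The 5-cycle (worlds a,b,c,d,e with a→b→c→d→e→a) is irreflexive, and the map sending every world to a single reflexive point • is a surjective bounded morphism (forth: every edge maps to (•,•); back: every world has a successor). So any modal formula valid on the 5-cycle is also valid on the reflexive point, which is not irreflexive.
So the class is not modally definable.

Not modally definable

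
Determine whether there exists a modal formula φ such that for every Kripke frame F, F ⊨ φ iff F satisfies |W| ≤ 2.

No — not modally definable

Any modally definable frame class is closed under disjoint unions.
Any modal formula valid on each of 3 disjoint one-world frames is valid on their disjoint union (validity is preserved under disjoint unions). Each one-world frame has |W|=1≤2, but the union has |W|=3.
Hence having at most 2 worlds is not modally definable.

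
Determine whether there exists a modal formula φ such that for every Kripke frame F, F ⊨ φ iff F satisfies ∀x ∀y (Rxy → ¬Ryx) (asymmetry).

No — not modally definable

Modal frame validity is preserved under surjective bounded morphisms.
The 4-cycle (worlds w0,w1,w2,w3 with w0→w1→w2→w3→w0) is asymmetric. Mapping every world to a single reflexive point • is a surjective bounded morphism, and the reflexive point is not asymmetric (R•• but asymmetry requires ¬R••).
So no modal formula (or set of formulas) defines exactly the asymmetric frames.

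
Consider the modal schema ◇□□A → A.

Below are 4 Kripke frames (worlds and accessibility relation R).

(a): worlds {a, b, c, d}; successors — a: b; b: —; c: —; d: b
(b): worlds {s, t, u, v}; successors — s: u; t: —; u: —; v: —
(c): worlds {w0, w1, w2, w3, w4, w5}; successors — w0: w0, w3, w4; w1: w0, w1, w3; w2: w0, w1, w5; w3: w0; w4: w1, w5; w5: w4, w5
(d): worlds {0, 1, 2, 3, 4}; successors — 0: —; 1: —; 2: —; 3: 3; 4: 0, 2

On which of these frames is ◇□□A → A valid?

none

The schema corresponds to a generalized confluence (Geach) condition: ∀x ∀y (xRy → ∃w (yR²w ∧ x = w)).
(a): fails — aRb but no w with bR²w and a=w.
(b): fails — sRu but no w with uR²w and s=w.
(c): fails — w1Rw3 but no w with w3R²w and w1=w.
(d): fails — 4R0 but no w with 0R²w and 4=w.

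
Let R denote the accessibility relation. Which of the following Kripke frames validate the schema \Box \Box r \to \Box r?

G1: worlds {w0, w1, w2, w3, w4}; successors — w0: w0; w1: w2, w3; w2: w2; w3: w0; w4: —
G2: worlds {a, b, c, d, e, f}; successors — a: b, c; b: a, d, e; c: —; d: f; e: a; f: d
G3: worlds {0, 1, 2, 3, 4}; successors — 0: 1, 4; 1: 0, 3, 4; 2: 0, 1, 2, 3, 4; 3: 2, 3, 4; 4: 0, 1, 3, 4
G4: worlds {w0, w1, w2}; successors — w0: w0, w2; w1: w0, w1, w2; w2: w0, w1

This is the axiom for density; its first-order frame correspondent is \forall x \forall y (Rxy \to \exists z (Rxz \wedge Rzy)).
G1: fails — Rw1w3 but no z with Rw1z and Rzw3.
G2: fails — Rea but no z with Rez and Rza.
G3: condition met.
G4: condition met.

G3, G4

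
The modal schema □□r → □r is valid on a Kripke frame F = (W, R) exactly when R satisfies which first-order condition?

Suppose □□r→□r is valid. Take Rxy and set V(r)={w : xR²w}. Then □□r at x, so □r at x, so r at y, i.e. ∃z(Rxz∧Rzy).

density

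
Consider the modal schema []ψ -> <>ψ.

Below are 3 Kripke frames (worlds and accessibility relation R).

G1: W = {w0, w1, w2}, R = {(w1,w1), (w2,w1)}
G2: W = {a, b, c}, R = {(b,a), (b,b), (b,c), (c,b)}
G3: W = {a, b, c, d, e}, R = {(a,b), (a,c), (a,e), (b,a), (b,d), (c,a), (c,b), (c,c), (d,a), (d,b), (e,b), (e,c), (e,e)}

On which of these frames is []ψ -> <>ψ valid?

Frame correspondent (Sahlqvist): forall x exists y Rxy — i.e. seriality.
G1: fails — world w0 has no successor.
G2: fails — world a has no successor.
G3: condition met.

G3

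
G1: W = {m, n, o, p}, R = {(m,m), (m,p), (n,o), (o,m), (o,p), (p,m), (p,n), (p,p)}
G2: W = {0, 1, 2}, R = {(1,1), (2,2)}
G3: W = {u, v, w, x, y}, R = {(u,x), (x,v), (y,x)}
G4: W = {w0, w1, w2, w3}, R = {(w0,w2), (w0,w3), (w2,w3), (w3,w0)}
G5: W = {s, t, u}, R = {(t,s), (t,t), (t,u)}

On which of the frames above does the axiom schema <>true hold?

G1

This is the axiom for seriality; its first-order frame correspondent is forall x exists y Rxy.
G1: satisfies the condition.
G2: fails — world 0 has no successor.
G3: fails — world v has no successor.
G4: fails — world w1 has no successor.
G5: fails — world s has no successor.
Valid on: G1.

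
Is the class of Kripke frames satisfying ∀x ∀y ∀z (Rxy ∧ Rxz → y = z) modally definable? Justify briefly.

Yes, by ◇p → □p

The condition is partial functionality. A defining modal formula is ◇p → □p.
Suppose ◇p→□p is valid. Take Rxy, Rxz and set V(p)={y}. Then ◇p at x, so □p at x, so p at z, i.e. z=y.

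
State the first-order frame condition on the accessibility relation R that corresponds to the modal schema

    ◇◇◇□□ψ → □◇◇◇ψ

This is a Sahlqvist (Geach-type) schema ◇^3□^2ψ → □^1◇^3ψ.
Minimal-valuation argument: fix x; take any y with xR^3y and any z with xR^1z. Set V(ψ) to the set of worlds R-reachable from y in exactly 2 steps. Then □^2ψ holds at y, so the antecedent holds at x; validity forces ◇^3ψ at z, giving a w with zR^3w and yR^2w.
First-order correspondent: ∀x ∀y ∀z ((xR³y ∧ xRz) → ∃w (yR²w ∧ zR³w)).

∀x ∀y ∀z ((xR³y ∧ xRz) → ∃w (yR²w ∧ zR³w))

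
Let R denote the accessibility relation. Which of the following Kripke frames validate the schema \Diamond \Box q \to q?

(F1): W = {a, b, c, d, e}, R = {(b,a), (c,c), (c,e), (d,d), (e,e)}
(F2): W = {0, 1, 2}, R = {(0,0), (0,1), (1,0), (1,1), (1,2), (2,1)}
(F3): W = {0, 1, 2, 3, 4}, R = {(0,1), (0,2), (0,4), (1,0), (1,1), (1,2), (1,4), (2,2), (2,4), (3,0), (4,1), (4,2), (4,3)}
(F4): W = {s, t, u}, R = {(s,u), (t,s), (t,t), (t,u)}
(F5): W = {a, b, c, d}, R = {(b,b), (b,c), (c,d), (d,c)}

This is the axiom for a generalized confluence (Geach) condition; its first-order frame correspondent is \forall x \forall y (xRy \to \exists w (yRw \wedge x = w)).
(F1): fails — bRa but no w with aRw and b=w.
(F2): ✓.
(F3): fails — 0R2 but no w with 2Rw and 0=w.
(F4): fails — sRu but no w with uRw and s=w.
(F5): fails — bRc but no w with cRw and b=w.

(F2)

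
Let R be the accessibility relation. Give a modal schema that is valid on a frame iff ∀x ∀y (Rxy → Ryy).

The condition is shift-reflexivity. The T□ schema □(□q → q) defines it.
Suppose □(□q→q) is valid. Take Rxy and set V(q)={w : Ryw}. Then at y, □q holds; since □(□q→q) at x, □q→q at y, so q at y, i.e. Ryy.

□(□q → q)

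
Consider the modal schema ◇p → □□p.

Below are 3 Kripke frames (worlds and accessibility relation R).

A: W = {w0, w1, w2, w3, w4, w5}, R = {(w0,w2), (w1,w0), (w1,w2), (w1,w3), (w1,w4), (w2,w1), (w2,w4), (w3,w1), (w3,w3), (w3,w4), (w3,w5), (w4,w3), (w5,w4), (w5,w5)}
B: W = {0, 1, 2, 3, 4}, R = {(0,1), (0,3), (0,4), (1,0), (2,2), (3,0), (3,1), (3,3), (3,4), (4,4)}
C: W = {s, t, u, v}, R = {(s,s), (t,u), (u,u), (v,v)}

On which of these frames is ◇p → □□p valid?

This is the axiom for a generalized confluence (Geach) condition; its first-order frame correspondent is ∀x ∀y ∀z ((xRy ∧ xR²z) → ∃w (y = w ∧ z = w)).
A: fails — w0Rw2, w0R²w1 but w2 ≠ w1.
B: fails — 0R1, 0R²0 but 1 ≠ 0.
C: holds.

C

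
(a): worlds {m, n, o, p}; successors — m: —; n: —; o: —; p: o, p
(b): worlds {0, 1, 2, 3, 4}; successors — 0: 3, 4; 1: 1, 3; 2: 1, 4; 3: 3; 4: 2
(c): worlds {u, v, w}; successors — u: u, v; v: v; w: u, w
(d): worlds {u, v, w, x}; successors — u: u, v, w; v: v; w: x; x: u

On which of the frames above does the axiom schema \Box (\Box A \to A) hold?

(c)

The schema corresponds to shift-reflexivity: \forall x \forall y (Rxy \to Ryy).
(a): fails — Rpo but not Roo.
(b): fails — R04 but not R44.
(c): condition met.
(d): fails — Ruw but not Rww.
Valid on: (c).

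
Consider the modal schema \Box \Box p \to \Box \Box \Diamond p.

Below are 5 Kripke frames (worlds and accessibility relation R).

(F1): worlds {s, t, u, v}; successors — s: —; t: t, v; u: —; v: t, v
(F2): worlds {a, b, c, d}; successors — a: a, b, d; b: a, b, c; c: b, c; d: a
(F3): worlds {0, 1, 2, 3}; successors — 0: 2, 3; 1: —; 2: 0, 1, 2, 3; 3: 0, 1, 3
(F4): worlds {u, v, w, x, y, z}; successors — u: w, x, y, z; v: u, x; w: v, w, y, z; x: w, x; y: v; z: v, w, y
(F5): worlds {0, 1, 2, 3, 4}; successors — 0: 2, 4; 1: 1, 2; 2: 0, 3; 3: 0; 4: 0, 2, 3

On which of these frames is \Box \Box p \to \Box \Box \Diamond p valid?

(F1), (F2)

This is the axiom for a generalized confluence (Geach) condition; its first-order frame correspondent is \forall x \forall z (x R^2 z \to \exists w (x R^2 w \wedge zRw)).
(F1): holds.
(F2): holds.
(F3): fails — 0R²1 but no w with 0R²w and 1Rw.
(F4): fails — vR²y but no t with vR²t and yRt.
(F5): fails — 3R²2 but no w with 3R²w and 2Rw.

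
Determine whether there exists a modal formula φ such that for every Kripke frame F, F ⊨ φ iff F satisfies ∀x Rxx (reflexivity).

Yes: it is reflexivity, defined by the T schema □q → q.
Suppose □q→q is valid. At any x set V(q)={w : Rxw}. Then □q holds at x, so q holds at x, i.e. Rxx.

Definable; □q → q defines it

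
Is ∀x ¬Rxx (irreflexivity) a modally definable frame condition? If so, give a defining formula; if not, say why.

No — not modally definable

Modal frame validity is preserved under surjective bounded morphisms.
The 2-cycle (worlds a,b with a→b→a) is irreflexive, and the map sending every world to a single reflexive point • is a surjective bounded morphism (forth: every edge maps to (•,•); back: every world has a successor). So any modal formula valid on the 2-cycle is also valid on the reflexive point, which is not irreflexive.
So no modal formula (or set of formulas) defines exactly the irreflexive frames.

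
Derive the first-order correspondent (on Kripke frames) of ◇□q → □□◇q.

∀x ∀y ∀z ((xRy ∧ xR²z) → ∃w (yRw ∧ zRw))

This is a Sahlqvist (Geach-type) schema ◇^1□^1q → □^2◇^1q.
First-order correspondent: ∀x ∀y ∀z ((xRy ∧ xR²z) → ∃w (yRw ∧ zRw)).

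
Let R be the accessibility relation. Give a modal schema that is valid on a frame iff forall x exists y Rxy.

A defining formula is □s → ◇s (the D axiom).
Suppose □s→◇s is valid. At any x set V(s)=W. Then □s at x, so ◇s at x, so x has a successor.

□s → ◇s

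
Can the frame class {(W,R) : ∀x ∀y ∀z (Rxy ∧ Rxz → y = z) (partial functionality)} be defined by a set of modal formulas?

Definable; ◇r → □r defines it

Yes: it is partial functionality, defined by the CD schema ◇r → □r.
Suppose ◇r→□r is valid. Take Rxy, Rxz and set V(r)={y}. Then ◇r at x, so □r at x, so r at z, i.e. z=y.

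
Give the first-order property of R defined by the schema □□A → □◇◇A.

∀x ∀z (xRz → ∃w (xR²w ∧ zR²w))

This is a Sahlqvist (Geach-type) schema ◇^0□^2A → □^1◇^2A.
Minimal-valuation argument: fix x; take any y with xR^0y and any z with xR^1z. Set V(A) to the set of worlds R-reachable from y in exactly 2 steps. Then □^2A holds at y, so the antecedent holds at x; validity forces ◇^2A at z, giving a w with zR^2w and yR^2w.
First-order correspondent: ∀x ∀z (xRz → ∃w (xR²w ∧ zR²w)).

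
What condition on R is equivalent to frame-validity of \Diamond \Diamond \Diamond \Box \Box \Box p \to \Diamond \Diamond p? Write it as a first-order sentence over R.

\forall x \forall y (x R^3 y \to \exists w (y R^3 w \wedge x R^2 w))

This is a Sahlqvist (Geach-type) schema ◇^3□^3p → □^0◇^2p.
First-order correspondent: \forall x \forall y (x R^3 y \to \exists w (y R^3 w \wedge x R^2 w)).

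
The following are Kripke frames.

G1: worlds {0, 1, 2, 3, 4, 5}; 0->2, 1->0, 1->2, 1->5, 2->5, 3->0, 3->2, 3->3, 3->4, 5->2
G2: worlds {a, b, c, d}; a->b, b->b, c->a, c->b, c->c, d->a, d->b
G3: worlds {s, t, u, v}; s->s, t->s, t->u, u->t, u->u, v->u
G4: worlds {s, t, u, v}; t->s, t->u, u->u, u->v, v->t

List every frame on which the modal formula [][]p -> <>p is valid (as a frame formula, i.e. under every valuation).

Frame correspondent (Sahlqvist): forall x exists w (x R^2 w & xRw) — i.e. a generalized confluence (Geach) condition.
G1: fails — at 0 but no w with 0R²w and 0Rw.
G2: condition met.
G3: condition met.
G4: fails — at s but no w with sR²w and sRw.
Valid on: G2, G3.

G2, G3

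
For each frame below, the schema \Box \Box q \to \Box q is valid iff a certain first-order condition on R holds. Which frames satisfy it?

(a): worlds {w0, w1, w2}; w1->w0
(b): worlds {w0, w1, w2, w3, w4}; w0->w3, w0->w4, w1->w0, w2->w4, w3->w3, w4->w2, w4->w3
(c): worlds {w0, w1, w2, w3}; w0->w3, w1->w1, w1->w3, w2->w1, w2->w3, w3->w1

none

This is the axiom for density; its first-order frame correspondent is \forall x \forall y (Rxy \to \exists z (Rxz \wedge Rzy)).
(a): fails — Rw1w0 but no z with Rw1z and Rzw0.
(b): fails — Rw1w0 but no z with Rw1z and Rzw0.
(c): fails — Rw0w3 but no z with Rw0z and Rzw3.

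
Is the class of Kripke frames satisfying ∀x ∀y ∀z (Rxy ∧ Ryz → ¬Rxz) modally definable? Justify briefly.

If a class were modally definable it would be closed under surjective bounded morphisms (Goldblatt–Thomason).
The 3-cycle (worlds 0,1,2 with 0→1→2→0) is intransitive. Mapping every world to a single reflexive point • is a surjective bounded morphism; the reflexive point is not intransitive (R••∧R•• but R••).
Hence intransitivity is not modally definable.

No — not modally definable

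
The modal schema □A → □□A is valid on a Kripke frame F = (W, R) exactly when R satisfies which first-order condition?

transitivity: ∀x ∀y ∀z (Rxy ∧ Ryz → Rxz)

Suppose □A→□□A is valid. Take Rxy, Ryz and set V(A)={w : Rxw}. Then □A at x, so □□A at x, so □A at y, so A at z, i.e. Rxz.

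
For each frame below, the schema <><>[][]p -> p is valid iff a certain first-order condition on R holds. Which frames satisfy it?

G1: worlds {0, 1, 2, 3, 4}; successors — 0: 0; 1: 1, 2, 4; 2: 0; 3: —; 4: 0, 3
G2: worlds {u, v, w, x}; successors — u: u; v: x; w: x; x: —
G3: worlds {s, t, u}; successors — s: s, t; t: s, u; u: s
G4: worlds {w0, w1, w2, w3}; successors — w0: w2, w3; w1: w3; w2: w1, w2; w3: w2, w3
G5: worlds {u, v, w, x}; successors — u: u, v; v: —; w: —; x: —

The schema corresponds to a generalized confluence (Geach) condition: forall x forall y (x R^2 y -> exists w (y R^2 w & x = w)).
G1: fails — 1R²0 but no w with 0R²w and 1=w.
G2: condition met.
G3: fails — uR²t but no w with tR²w and u=w.
G4: fails — w0R²w1 but no w with w1R²w and w0=w.
G5: fails — uR²v but no t with vR²t and u=t.

G2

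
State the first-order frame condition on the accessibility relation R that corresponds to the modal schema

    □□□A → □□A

This is a Sahlqvist (Geach-type) schema ◇^0□^3A → □^2◇^0A.
Minimal-valuation argument: fix x; take any y with xR^0y and any z with xR^2z. Set V(A) to the set of worlds R-reachable from y in exactly 3 steps. Then □^3A holds at y, so the antecedent holds at x; validity forces ◇^0A at z, giving a w with zR^0w and yR^3w.
First-order correspondent: ∀x ∀z (xR²z → ∃w (xR³w ∧ z = w)).

∀x ∀z (xR²z → ∃w (xR³w ∧ z = w))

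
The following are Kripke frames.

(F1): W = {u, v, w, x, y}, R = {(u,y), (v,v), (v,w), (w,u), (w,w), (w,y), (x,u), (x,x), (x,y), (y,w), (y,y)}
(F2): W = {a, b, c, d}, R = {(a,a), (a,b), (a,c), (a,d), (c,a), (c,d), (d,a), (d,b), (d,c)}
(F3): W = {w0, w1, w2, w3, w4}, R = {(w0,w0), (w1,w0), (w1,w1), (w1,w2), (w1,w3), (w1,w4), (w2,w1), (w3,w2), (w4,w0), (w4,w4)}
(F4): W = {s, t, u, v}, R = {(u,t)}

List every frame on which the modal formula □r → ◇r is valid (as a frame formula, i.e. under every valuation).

The schema corresponds to seriality: ∀x ∃y Rxy.
(F1): ✓.
(F2): fails — world b has no successor.
(F3): ✓.
(F4): fails — world s has no successor.

(F1), (F3)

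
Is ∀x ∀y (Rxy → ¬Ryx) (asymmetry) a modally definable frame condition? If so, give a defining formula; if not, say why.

No

Modal frame validity is preserved under surjective bounded morphisms.
The 4-cycle (worlds w0,w1,w2,w3 with w0→w1→w2→w3→w0) is asymmetric. Mapping every world to a single reflexive point • is a surjective bounded morphism, and the reflexive point is not asymmetric (R•• but asymmetry requires ¬R••).
So no modal formula (or set of formulas) defines exactly the asymmetric frames.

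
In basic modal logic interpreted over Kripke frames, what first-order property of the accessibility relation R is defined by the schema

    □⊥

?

□⊥ is valid iff no world has any successor (otherwise □⊥ fails at any world with one).
Conversely, any frame satisfying ∀x ∀y ¬Rxy validates the schema.
Frame condition: ∀x ∀y ¬Rxy.

emptiness of R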